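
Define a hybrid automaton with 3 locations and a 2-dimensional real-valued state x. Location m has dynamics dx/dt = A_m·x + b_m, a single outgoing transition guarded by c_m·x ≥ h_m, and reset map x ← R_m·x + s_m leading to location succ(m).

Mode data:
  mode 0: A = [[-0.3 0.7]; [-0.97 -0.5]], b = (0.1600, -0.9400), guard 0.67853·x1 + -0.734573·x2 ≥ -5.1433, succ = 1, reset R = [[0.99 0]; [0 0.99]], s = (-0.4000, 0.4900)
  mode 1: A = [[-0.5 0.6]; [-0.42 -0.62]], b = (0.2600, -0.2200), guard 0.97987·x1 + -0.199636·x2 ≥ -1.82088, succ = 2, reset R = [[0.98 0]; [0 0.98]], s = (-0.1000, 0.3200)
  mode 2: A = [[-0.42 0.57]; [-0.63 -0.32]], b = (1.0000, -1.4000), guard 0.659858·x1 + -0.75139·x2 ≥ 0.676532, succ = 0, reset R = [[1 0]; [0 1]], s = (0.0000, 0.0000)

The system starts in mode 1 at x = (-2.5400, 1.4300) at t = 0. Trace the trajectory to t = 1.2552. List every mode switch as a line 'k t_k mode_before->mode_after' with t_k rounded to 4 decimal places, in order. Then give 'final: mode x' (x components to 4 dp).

1 0.4499 1->2
final: 2 -0.0604 0.5905

Mode 1: guard c·x = -1.8209 hit at Δt = 0.4499 (t = 0.4499), x⁻ = (-1.5875, 1.3289) → reset → x⁺ = (-1.6558, 1.6223), jump to mode 2
Mode 2: flow for 0.8053 to horizon, guard not reached → x = (-0.0604, 0.5905)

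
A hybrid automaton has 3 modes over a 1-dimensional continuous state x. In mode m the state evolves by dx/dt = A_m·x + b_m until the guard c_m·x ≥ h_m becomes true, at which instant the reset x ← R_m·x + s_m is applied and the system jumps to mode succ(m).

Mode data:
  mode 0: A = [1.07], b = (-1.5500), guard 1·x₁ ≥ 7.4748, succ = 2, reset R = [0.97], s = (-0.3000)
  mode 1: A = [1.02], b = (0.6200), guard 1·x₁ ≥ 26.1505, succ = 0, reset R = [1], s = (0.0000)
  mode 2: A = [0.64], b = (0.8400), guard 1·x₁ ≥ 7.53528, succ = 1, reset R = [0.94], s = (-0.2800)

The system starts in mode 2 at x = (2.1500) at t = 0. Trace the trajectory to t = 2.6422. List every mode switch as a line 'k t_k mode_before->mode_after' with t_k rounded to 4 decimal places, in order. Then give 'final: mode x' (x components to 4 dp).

Mode 2: guard c·x = 7.5353 hit at Δt = 1.4659 (t = 1.4659), x⁻ = (7.5353) → reset → x⁺ = (6.8032), jump to mode 1
Mode 1: flow for 1.1763 to horizon, guard not reached → x = (23.9933)

1 1.4659 2->1
final: 1 23.9933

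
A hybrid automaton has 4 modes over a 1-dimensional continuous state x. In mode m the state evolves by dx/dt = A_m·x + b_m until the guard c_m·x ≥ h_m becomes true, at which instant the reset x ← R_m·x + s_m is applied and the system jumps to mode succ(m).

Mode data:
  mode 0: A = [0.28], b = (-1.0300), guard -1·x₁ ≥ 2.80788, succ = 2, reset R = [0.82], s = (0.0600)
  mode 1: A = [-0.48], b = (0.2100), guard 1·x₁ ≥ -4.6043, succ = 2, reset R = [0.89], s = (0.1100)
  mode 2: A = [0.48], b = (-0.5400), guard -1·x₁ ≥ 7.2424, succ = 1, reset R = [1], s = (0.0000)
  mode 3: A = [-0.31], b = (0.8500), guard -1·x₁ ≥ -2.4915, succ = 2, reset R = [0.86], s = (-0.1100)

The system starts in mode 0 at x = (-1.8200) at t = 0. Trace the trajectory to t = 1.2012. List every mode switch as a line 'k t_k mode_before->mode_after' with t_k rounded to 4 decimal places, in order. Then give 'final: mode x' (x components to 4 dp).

1 0.5901 0->2
final: 2 -3.3904

Mode 0: guard c·x = 2.8079 hit at Δt = 0.5901 (t = 0.5901), x⁻ = (-2.8079) → reset → x⁺ = (-2.2425), jump to mode 2
Mode 2: flow for 0.6111 to horizon, guard not reached → x = (-3.3904)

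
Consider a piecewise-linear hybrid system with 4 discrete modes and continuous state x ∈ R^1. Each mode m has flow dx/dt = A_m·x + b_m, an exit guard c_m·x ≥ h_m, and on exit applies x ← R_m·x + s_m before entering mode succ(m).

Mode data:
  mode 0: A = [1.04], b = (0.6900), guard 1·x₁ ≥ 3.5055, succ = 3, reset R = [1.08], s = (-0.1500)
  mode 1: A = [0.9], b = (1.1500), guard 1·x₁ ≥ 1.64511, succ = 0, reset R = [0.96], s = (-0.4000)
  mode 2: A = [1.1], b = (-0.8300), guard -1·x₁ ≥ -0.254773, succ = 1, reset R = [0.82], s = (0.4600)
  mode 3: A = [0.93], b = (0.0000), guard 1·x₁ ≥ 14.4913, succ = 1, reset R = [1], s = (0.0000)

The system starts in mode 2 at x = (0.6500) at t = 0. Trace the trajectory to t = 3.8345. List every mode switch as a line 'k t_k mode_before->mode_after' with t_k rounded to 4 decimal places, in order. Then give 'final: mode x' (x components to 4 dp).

Mode 2: guard c·x = -0.2548 hit at Δt = 1.4223 (t = 1.4223), x⁻ = (0.2548) → reset → x⁺ = (0.6689), jump to mode 1
Mode 1: guard c·x = 1.6451 hit at Δt = 0.4516 (t = 1.8739), x⁻ = (1.6451) → reset → x⁺ = (1.1793), jump to mode 0
Mode 0: guard c·x = 3.5055 hit at Δt = 0.7850 (t = 2.6589), x⁻ = (3.5055) → reset → x⁺ = (3.6359), jump to mode 3
Mode 3: flow for 1.1756 to horizon, guard not reached → x = (10.8501)

1 1.4223 2->1
2 1.8739 1->0
3 2.6589 0->3
final: 3 10.8501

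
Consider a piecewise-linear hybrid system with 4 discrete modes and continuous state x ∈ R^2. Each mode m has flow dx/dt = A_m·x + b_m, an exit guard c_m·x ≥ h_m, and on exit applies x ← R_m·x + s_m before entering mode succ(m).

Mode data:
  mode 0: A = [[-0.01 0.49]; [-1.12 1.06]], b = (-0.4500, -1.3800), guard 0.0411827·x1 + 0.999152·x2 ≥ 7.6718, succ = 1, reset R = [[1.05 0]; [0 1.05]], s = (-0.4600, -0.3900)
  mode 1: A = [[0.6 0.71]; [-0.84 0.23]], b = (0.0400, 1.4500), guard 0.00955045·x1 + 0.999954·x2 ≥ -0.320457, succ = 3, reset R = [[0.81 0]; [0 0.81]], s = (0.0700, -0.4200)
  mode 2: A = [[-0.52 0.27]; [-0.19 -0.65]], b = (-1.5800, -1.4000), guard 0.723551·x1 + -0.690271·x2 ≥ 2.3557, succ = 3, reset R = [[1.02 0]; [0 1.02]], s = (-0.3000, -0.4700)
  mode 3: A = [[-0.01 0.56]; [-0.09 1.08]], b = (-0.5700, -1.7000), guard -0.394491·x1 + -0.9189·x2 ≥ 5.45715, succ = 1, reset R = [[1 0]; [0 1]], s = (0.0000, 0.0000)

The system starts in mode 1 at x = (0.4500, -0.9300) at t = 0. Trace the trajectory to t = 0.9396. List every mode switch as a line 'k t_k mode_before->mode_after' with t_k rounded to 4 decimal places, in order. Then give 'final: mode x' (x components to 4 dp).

Mode 1: guard c·x = -0.3205 hit at Δt = 0.6129 (t = 0.6129), x⁻ = (0.3338, -0.3237) → reset → x⁺ = (0.3403, -0.6822), jump to mode 3
Mode 3: flow for 0.3267 to horizon, guard not reached → x = (-0.0541, -1.6427)

1 0.6129 1->3
final: 3 -0.0541 -1.6427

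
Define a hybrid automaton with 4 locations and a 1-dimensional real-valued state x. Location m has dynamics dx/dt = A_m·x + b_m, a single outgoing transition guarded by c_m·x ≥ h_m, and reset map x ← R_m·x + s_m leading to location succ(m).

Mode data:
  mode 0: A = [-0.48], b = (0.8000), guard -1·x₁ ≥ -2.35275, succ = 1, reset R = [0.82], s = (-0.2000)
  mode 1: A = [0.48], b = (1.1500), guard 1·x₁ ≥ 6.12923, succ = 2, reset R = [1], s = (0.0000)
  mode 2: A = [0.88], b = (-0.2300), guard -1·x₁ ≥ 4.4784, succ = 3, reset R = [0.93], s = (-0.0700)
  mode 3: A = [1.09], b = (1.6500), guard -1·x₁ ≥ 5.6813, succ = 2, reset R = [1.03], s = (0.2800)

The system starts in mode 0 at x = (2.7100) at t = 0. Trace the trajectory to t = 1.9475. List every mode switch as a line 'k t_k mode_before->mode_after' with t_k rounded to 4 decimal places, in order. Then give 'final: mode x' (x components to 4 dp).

1 0.8733 0->1
final: 1 4.5124

Mode 0: guard c·x = -2.3527 hit at Δt = 0.8733 (t = 0.8733), x⁻ = (2.3528) → reset → x⁺ = (1.7293), jump to mode 1
Mode 1: flow for 1.0742 to horizon, guard not reached → x = (4.5124)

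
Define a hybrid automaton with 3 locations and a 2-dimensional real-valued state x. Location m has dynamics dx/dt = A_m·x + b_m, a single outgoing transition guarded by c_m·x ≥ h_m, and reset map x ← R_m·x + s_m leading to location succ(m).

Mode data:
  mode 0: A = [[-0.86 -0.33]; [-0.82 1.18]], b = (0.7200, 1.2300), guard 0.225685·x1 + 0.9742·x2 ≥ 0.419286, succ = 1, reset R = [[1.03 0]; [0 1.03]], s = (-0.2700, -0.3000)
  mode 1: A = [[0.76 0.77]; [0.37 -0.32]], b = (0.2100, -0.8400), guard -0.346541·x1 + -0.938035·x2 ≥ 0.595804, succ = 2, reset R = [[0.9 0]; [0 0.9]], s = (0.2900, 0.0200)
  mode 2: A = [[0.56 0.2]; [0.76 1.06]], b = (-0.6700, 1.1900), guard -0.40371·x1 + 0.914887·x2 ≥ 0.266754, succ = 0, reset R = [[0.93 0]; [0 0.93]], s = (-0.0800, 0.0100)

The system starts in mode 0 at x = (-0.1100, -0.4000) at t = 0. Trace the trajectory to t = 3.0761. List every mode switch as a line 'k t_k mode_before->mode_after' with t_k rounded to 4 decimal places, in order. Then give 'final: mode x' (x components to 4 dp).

1 0.7215 0->1
2 1.8416 1->2
3 2.6174 2->0
4 2.7212 0->1
final: 1 -0.3370 -0.1833

Mode 0: guard c·x = 0.4193 hit at Δt = 0.7215 (t = 0.7215), x⁻ = (0.3307, 0.3538) → reset → x⁺ = (0.0707, 0.0644), jump to mode 1
Mode 1: guard c·x = 0.5958 hit at Δt = 1.1201 (t = 1.8416), x⁻ = (0.1485, -0.6900) → reset → x⁺ = (0.4237, -0.6010), jump to mode 2
Mode 2: guard c·x = 0.2668 hit at Δt = 0.7758 (t = 2.6174), x⁻ = (-0.0418, 0.2731) → reset → x⁺ = (-0.1189, 0.2640), jump to mode 0
Mode 0: guard c·x = 0.4193 hit at Δt = 0.1038 (t = 2.7212), x⁻ = (-0.0489, 0.4417) → reset → x⁺ = (-0.3203, 0.1550), jump to mode 1
Mode 1: flow for 0.3549 to horizon, guard not reached → x = (-0.3370, -0.1833)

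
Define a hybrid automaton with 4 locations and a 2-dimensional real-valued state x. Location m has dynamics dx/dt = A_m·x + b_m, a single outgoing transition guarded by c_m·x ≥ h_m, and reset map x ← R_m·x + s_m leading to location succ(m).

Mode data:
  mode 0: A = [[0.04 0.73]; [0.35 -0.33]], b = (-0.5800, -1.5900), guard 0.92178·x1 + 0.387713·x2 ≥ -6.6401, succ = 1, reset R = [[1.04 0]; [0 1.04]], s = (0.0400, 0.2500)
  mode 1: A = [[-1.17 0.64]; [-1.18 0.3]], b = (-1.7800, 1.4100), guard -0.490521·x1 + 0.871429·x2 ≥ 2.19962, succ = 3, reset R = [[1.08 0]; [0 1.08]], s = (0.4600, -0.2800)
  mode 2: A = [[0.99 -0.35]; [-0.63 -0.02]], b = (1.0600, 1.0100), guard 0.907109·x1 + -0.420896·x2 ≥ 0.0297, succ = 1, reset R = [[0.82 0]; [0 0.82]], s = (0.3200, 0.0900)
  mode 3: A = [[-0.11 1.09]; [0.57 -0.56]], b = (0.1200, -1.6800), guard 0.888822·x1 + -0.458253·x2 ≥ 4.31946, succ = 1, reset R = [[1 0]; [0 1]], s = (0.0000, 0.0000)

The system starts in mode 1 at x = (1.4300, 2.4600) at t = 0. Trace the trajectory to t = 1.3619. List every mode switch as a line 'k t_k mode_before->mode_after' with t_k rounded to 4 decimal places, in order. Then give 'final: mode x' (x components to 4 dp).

Mode 1: guard c·x = 2.1996 hit at Δt = 0.5103 (t = 0.5103), x⁻ = (0.7654, 2.9550) → reset → x⁺ = (1.2866, 2.9114), jump to mode 3
Mode 3: flow for 0.8516 to horizon, guard not reached → x = (3.1463, 1.5969)

1 0.5103 1->3
final: 3 3.1463 1.5969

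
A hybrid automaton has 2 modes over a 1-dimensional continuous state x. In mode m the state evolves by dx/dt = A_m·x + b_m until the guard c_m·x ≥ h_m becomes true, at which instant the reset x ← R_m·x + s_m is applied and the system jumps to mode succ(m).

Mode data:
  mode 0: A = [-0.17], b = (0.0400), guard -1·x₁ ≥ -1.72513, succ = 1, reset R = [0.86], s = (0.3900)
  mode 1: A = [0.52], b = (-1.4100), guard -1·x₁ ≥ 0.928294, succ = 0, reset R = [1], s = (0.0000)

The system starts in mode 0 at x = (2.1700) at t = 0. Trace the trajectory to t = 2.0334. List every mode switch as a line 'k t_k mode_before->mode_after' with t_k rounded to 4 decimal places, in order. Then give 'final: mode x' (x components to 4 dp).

Mode 0: guard c·x = -1.7251 hit at Δt = 1.5370 (t = 1.5370), x⁻ = (1.7251) → reset → x⁺ = (1.8736), jump to mode 1
Mode 1: flow for 0.4964 to horizon, guard not reached → x = (1.6268)

1 1.5370 0->1
final: 1 1.6268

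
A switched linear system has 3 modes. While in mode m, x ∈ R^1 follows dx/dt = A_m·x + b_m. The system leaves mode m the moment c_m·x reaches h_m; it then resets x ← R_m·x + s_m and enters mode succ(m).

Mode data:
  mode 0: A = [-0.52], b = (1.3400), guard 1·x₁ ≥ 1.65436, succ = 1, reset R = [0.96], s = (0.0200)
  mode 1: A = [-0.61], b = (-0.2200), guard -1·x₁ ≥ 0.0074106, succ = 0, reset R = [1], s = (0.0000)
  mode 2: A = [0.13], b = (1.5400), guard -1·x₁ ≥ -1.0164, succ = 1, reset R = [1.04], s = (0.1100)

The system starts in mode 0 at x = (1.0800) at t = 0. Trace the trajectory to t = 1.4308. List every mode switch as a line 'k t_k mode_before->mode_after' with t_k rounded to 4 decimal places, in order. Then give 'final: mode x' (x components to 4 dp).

Mode 0: guard c·x = 1.6544 hit at Δt = 0.9308 (t = 0.9308), x⁻ = (1.6544) → reset → x⁺ = (1.6082), jump to mode 1
Mode 1: flow for 0.5000 to horizon, guard not reached → x = (1.0906)

1 0.9308 0->1
final: 1 1.0906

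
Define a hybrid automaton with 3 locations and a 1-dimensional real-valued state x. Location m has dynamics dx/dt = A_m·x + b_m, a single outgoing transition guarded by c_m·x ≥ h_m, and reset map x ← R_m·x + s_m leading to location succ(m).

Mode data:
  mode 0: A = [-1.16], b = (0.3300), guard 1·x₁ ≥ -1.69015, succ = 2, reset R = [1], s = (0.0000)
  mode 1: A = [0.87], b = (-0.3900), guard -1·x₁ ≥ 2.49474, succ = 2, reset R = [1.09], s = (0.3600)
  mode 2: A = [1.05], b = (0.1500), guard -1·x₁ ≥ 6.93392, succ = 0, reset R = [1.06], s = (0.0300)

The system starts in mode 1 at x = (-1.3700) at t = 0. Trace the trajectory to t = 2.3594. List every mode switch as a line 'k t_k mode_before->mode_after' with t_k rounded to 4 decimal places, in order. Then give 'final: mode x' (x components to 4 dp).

1 0.5535 1->2
2 1.6199 2->0
final: 0 -2.9405

Mode 1: guard c·x = 2.4947 hit at Δt = 0.5535 (t = 0.5535), x⁻ = (-2.4947) → reset → x⁺ = (-2.3593), jump to mode 2
Mode 2: guard c·x = 6.9339 hit at Δt = 1.0664 (t = 1.6199), x⁻ = (-6.9339) → reset → x⁺ = (-7.3200), jump to mode 0
Mode 0: flow for 0.7395 to horizon, guard not reached → x = (-2.9405)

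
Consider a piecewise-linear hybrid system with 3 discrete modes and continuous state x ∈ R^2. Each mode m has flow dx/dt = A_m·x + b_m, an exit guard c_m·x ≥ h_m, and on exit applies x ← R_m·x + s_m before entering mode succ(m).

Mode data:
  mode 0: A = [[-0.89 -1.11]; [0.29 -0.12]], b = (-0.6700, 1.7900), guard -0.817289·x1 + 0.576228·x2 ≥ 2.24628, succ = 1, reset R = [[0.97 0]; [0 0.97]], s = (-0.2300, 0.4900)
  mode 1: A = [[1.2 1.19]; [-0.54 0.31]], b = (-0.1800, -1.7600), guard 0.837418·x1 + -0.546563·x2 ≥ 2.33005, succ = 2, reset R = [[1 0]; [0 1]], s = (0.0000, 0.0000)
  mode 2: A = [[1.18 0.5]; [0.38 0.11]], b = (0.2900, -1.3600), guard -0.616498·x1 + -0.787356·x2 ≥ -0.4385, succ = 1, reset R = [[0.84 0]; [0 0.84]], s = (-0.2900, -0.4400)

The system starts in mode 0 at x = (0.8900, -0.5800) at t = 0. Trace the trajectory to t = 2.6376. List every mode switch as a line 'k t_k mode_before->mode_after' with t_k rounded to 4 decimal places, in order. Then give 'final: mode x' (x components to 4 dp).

1 1.5427 0->1
final: 1 -0.1550 1.7624

Mode 0: guard c·x = 2.2463 hit at Δt = 1.5427 (t = 1.5427), x⁻ = (-1.3606, 1.9685) → reset → x⁺ = (-1.5497, 2.3995), jump to mode 1
Mode 1: flow for 1.0949 to horizon, guard not reached → x = (-0.1550, 1.7624)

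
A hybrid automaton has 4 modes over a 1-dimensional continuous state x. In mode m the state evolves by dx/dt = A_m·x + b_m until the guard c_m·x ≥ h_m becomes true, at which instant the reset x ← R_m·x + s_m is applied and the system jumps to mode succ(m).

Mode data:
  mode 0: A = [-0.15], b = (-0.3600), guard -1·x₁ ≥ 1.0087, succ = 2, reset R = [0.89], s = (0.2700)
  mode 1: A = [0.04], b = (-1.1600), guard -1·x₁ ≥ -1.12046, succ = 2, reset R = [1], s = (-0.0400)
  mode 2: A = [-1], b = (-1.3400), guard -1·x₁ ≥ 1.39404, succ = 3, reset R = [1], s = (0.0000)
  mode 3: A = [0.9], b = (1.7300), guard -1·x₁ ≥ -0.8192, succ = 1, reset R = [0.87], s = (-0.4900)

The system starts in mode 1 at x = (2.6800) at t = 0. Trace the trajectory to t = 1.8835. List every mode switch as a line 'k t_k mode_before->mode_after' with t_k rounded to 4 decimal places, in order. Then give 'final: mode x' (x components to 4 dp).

Mode 1: guard c·x = -1.1205 hit at Δt = 1.4391 (t = 1.4391), x⁻ = (1.1205) → reset → x⁺ = (1.0805), jump to mode 2
Mode 2: flow for 0.4444 to horizon, guard not reached → x = (0.2120)

1 1.4391 1->2
final: 2 0.2120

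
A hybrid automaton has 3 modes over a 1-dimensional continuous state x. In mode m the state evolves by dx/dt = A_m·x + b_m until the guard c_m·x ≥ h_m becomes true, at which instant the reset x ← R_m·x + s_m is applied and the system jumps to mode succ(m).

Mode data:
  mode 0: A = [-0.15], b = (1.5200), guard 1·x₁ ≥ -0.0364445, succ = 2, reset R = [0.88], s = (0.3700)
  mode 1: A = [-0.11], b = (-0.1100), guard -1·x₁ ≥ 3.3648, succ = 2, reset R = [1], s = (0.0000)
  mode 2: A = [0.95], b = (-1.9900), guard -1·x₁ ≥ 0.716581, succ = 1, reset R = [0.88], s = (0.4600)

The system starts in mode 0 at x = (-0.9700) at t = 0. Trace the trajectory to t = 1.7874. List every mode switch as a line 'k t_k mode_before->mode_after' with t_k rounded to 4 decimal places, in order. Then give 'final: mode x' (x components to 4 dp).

1 0.5855 0->2
2 1.0804 2->1
final: 1 -0.2326

Mode 0: guard c·x = -0.0364 hit at Δt = 0.5855 (t = 0.5855), x⁻ = (-0.0364) → reset → x⁺ = (0.3379), jump to mode 2
Mode 2: guard c·x = 0.7166 hit at Δt = 0.4949 (t = 1.0804), x⁻ = (-0.7166) → reset → x⁺ = (-0.1706), jump to mode 1
Mode 1: flow for 0.7070 to horizon, guard not reached → x = (-0.2326)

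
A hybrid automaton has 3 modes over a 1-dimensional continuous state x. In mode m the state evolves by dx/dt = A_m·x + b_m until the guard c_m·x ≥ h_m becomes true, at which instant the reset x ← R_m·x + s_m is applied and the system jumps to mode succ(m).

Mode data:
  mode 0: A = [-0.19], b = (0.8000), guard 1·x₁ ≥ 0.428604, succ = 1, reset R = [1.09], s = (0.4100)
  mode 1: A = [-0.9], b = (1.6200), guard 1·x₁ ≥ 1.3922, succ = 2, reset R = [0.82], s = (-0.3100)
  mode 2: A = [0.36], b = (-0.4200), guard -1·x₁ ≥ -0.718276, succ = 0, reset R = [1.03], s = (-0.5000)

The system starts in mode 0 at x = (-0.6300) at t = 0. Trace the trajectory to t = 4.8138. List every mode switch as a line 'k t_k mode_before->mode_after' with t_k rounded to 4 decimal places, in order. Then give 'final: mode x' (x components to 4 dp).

1 1.2989 0->1
2 2.2063 1->2
3 3.0156 2->0
4 3.2720 0->1
5 4.1794 1->2
final: 2 0.7456

Mode 0: guard c·x = 0.4286 hit at Δt = 1.2989 (t = 1.2989), x⁻ = (0.4286) → reset → x⁺ = (0.8772), jump to mode 1
Mode 1: guard c·x = 1.3922 hit at Δt = 0.9074 (t = 2.2063), x⁻ = (1.3922) → reset → x⁺ = (0.8316), jump to mode 2
Mode 2: guard c·x = -0.7183 hit at Δt = 0.8093 (t = 3.0156), x⁻ = (0.7183) → reset → x⁺ = (0.2398), jump to mode 0
Mode 0: guard c·x = 0.4286 hit at Δt = 0.2564 (t = 3.2720), x⁻ = (0.4286) → reset → x⁺ = (0.8772), jump to mode 1
Mode 1: guard c·x = 1.3922 hit at Δt = 0.9074 (t = 4.1794), x⁻ = (1.3922) → reset → x⁺ = (0.8316), jump to mode 2
Mode 2: flow for 0.6344 to horizon, guard not reached → x = (0.7456)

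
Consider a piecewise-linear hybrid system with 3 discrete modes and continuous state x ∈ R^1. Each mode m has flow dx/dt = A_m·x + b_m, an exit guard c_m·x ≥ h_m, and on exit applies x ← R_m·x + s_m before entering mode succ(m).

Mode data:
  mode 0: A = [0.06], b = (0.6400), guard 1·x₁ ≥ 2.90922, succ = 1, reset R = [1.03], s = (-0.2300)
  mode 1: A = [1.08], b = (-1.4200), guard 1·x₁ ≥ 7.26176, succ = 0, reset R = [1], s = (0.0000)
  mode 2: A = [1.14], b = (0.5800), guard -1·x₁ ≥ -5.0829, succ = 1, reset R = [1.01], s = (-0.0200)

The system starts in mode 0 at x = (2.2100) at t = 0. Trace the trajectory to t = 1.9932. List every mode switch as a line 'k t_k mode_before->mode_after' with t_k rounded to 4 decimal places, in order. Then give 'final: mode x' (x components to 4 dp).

1 0.8813 0->1
final: 1 6.1387

Mode 0: guard c·x = 2.9092 hit at Δt = 0.8813 (t = 0.8813), x⁻ = (2.9092) → reset → x⁺ = (2.7665), jump to mode 1
Mode 1: flow for 1.1119 to horizon, guard not reached → x = (6.1387)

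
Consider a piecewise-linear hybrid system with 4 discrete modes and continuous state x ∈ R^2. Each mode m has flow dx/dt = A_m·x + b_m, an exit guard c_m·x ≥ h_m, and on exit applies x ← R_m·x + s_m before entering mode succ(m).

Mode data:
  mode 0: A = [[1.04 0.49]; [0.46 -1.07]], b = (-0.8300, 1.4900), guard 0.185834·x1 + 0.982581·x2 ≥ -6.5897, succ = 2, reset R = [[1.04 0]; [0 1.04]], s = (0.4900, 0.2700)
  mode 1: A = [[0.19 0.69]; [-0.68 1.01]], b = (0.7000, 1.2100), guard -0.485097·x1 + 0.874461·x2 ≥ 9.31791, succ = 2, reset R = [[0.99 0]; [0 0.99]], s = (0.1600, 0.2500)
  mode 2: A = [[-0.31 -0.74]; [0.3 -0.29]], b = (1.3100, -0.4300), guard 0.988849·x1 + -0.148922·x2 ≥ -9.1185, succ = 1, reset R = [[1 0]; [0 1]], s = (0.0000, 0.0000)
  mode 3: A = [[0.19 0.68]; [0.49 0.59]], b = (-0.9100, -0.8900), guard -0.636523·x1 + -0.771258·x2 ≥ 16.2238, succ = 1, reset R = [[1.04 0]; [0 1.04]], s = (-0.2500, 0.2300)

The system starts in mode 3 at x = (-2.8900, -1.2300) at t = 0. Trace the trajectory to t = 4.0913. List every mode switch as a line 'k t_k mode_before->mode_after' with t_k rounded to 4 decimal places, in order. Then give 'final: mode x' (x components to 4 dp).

Mode 3: guard c·x = 16.2238 hit at Δt = 1.5078 (t = 1.5078), x⁻ = (-11.3362, -11.6797) → reset → x⁺ = (-12.0397, -11.9169), jump to mode 1
Mode 1: guard c·x = 9.3179 hit at Δt = 1.5714 (t = 3.0792), x⁻ = (-29.0186, -5.4421) → reset → x⁺ = (-28.5684, -5.1377), jump to mode 2
Mode 2: flow for 1.0121 to horizon, guard not reached → x = (-14.5669, -9.7715)

1 1.5078 3->1
2 3.0792 1->2
final: 2 -14.5669 -9.7715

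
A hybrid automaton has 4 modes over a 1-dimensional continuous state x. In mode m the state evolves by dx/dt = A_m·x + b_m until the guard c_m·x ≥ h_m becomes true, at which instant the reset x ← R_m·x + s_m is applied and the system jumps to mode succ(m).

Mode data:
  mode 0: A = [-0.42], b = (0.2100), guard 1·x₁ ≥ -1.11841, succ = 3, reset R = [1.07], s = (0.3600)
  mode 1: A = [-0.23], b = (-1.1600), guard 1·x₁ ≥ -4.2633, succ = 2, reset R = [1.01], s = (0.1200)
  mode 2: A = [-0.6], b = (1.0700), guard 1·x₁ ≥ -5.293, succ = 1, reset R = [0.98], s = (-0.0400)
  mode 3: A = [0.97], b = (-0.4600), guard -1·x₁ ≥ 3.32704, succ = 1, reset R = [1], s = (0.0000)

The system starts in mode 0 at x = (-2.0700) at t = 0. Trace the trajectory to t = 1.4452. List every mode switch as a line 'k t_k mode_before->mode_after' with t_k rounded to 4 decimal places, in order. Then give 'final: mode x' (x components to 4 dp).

1 1.1011 0->3
final: 3 -1.3561

Mode 0: guard c·x = -1.1184 hit at Δt = 1.1011 (t = 1.1011), x⁻ = (-1.1184) → reset → x⁺ = (-0.8367), jump to mode 3
Mode 3: flow for 0.3441 to horizon, guard not reached → x = (-1.3561)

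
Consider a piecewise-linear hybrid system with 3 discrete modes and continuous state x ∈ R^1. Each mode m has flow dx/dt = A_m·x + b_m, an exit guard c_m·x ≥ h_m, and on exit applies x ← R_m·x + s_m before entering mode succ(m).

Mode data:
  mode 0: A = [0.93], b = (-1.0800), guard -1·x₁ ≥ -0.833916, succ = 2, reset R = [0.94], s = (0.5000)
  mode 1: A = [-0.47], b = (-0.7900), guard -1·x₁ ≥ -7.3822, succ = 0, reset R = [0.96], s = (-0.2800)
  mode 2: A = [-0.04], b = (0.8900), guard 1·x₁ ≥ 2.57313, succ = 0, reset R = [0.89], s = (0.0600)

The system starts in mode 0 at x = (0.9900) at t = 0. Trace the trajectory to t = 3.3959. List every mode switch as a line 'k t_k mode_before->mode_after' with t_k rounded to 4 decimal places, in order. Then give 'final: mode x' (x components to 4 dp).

Mode 0: guard c·x = -0.8339 hit at Δt = 0.6965 (t = 0.6965), x⁻ = (0.8339) → reset → x⁺ = (1.2839), jump to mode 2
Mode 2: guard c·x = 2.5731 hit at Δt = 1.5866 (t = 2.2831), x⁻ = (2.5731) → reset → x⁺ = (2.3501), jump to mode 0
Mode 0: flow for 1.1128 to horizon, guard not reached → x = (4.5076)

1 0.6965 0->2
2 2.2831 2->0
final: 0 4.5076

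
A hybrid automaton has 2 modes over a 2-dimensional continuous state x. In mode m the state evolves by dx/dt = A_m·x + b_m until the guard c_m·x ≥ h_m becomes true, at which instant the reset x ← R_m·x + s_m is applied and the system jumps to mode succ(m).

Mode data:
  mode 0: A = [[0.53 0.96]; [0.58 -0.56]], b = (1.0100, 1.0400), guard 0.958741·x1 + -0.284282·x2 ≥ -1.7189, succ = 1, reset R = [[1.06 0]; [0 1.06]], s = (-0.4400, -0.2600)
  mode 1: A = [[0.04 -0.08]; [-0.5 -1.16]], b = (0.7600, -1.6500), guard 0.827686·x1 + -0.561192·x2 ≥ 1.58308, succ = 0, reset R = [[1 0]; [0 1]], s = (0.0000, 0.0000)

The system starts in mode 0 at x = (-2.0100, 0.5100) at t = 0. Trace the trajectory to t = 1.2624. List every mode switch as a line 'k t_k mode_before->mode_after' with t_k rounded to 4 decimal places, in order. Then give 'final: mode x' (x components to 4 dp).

Mode 0: guard c·x = -1.7189 hit at Δt = 0.7646 (t = 0.7646), x⁻ = (-1.6996, 0.3146) → reset → x⁺ = (-2.2416, 0.0735), jump to mode 1
Mode 1: flow for 0.4978 to horizon, guard not reached → x = (-1.9019, -0.1938)

1 0.7646 0->1
final: 1 -1.9019 -0.1938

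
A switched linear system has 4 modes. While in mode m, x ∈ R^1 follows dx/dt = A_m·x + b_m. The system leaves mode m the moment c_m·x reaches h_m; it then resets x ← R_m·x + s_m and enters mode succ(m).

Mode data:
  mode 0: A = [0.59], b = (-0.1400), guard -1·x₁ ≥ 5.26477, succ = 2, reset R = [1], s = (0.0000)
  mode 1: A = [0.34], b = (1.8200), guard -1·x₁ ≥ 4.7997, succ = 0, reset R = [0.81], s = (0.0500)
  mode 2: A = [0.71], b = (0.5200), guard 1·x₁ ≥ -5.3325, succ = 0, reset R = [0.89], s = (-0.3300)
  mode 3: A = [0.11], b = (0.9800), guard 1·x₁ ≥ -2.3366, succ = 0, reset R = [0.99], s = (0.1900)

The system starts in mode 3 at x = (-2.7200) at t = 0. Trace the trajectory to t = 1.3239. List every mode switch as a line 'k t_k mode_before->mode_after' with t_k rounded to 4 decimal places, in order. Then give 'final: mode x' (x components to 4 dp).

Mode 3: guard c·x = -2.3366 hit at Δt = 0.5464 (t = 0.5464), x⁻ = (-2.3366) → reset → x⁺ = (-2.1232), jump to mode 0
Mode 0: flow for 0.7775 to horizon, guard not reached → x = (-3.4972)

1 0.5464 3->0
final: 0 -3.4972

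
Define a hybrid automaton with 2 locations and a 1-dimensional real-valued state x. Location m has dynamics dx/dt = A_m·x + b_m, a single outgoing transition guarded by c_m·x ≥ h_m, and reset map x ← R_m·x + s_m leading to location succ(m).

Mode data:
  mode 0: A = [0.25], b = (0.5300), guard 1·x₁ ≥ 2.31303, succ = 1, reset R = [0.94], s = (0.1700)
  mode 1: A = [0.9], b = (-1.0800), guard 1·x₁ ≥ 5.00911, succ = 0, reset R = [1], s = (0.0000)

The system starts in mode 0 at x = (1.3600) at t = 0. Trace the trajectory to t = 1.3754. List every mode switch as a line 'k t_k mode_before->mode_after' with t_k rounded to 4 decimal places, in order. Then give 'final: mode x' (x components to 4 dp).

Mode 0: guard c·x = 2.3130 hit at Δt = 0.9682 (t = 0.9682), x⁻ = (2.3130) → reset → x⁺ = (2.3442), jump to mode 1
Mode 1: flow for 0.4072 to horizon, guard not reached → x = (2.8507)

1 0.9682 0->1
final: 1 2.8507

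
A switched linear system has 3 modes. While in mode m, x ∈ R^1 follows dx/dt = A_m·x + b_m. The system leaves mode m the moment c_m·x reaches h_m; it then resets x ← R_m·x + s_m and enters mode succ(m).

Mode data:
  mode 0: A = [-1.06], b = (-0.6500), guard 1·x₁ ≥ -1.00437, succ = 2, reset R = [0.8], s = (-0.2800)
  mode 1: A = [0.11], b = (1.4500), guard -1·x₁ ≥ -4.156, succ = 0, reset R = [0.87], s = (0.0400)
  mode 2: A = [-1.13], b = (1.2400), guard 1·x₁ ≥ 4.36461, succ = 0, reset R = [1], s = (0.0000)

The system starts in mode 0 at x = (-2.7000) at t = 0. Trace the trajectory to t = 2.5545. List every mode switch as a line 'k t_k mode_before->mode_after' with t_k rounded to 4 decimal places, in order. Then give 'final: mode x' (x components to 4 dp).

1 1.5795 0->2
final: 2 0.3727

Mode 0: guard c·x = -1.0044 hit at Δt = 1.5795 (t = 1.5795), x⁻ = (-1.0044) → reset → x⁺ = (-1.0835), jump to mode 2
Mode 2: flow for 0.9750 to horizon, guard not reached → x = (0.3727)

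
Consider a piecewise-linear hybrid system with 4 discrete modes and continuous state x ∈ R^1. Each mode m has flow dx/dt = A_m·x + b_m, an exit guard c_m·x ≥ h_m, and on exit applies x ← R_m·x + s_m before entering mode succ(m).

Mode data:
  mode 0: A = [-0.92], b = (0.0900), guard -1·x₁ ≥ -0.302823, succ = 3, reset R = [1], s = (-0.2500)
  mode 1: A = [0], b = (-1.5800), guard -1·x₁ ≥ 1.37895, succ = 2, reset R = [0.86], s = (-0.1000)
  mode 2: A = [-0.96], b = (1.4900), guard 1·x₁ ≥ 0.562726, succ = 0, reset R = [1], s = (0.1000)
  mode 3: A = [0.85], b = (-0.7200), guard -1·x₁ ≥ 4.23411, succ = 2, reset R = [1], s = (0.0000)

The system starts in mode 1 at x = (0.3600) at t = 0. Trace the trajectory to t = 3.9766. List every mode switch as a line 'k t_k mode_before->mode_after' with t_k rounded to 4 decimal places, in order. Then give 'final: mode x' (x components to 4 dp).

1 1.1006 1->2
2 2.1983 2->0
3 3.3001 0->3
final: 3 -0.5644

Mode 1: guard c·x = 1.3789 hit at Δt = 1.1006 (t = 1.1006), x⁻ = (-1.3790) → reset → x⁺ = (-1.2859), jump to mode 2
Mode 2: guard c·x = 0.5627 hit at Δt = 1.0977 (t = 2.1983), x⁻ = (0.5627) → reset → x⁺ = (0.6627), jump to mode 0
Mode 0: guard c·x = -0.3028 hit at Δt = 1.1018 (t = 3.3001), x⁻ = (0.3028) → reset → x⁺ = (0.0528), jump to mode 3
Mode 3: flow for 0.6765 to horizon, guard not reached → x = (-0.5644)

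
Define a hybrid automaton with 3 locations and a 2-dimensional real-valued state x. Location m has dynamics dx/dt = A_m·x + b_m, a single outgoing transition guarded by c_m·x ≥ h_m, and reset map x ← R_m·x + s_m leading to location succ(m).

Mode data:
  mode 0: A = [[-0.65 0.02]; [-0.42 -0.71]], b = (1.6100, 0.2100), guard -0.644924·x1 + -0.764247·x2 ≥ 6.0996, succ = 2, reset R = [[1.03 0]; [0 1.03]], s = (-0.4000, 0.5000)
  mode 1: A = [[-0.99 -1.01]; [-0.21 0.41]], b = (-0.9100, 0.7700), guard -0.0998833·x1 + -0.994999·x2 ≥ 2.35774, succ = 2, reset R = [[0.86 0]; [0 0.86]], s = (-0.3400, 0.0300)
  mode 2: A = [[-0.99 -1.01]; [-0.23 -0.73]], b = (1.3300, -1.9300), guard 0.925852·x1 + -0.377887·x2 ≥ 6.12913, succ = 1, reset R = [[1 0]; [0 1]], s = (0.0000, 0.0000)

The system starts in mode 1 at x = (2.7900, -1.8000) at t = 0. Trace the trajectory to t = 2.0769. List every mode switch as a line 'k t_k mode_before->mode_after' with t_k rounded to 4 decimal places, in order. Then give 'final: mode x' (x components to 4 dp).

1 1.3501 1->2
final: 2 2.5158 -2.6110

Mode 1: guard c·x = 2.3577 hit at Δt = 1.3501 (t = 1.3501), x⁻ = (1.7414, -2.5444) → reset → x⁺ = (1.1576, -2.1582), jump to mode 2
Mode 2: flow for 0.7268 to horizon, guard not reached → x = (2.5158, -2.6110)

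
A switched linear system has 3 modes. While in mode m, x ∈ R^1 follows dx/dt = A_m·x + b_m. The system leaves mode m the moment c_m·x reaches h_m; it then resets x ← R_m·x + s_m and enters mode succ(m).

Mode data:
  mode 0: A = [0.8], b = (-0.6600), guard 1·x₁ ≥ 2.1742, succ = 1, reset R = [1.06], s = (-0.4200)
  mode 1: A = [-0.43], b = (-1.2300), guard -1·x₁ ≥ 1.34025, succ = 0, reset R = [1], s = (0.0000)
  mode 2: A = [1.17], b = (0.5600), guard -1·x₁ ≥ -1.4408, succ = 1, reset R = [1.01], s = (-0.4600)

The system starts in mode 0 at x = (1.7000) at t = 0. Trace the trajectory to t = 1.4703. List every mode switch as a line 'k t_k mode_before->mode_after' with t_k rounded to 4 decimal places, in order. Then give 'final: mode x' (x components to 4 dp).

Mode 0: guard c·x = 2.1742 hit at Δt = 0.5413 (t = 0.5413), x⁻ = (2.1742) → reset → x⁺ = (1.8847), jump to mode 1
Mode 1: flow for 0.9290 to horizon, guard not reached → x = (0.3220)

1 0.5413 0->1
final: 1 0.3220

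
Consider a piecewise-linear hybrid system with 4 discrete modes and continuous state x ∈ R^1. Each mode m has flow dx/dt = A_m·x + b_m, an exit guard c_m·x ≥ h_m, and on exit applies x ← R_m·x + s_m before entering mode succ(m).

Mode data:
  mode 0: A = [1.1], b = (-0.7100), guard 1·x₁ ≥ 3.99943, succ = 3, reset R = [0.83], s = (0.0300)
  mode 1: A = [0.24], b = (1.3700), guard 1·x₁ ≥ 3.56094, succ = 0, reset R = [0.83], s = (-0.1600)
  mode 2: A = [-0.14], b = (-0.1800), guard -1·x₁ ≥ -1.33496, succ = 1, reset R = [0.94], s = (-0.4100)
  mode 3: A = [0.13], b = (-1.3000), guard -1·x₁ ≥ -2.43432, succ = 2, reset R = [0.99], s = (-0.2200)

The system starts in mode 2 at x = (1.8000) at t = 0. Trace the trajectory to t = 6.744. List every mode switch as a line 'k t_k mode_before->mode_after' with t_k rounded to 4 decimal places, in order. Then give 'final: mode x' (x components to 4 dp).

1 1.1668 2->1
2 2.6116 1->0
3 3.0158 0->3
4 4.0076 3->2
5 6.0245 2->1
final: 1 2.0801

Mode 2: guard c·x = -1.3350 hit at Δt = 1.1668 (t = 1.1668), x⁻ = (1.3350) → reset → x⁺ = (0.8449), jump to mode 1
Mode 1: guard c·x = 3.5609 hit at Δt = 1.4448 (t = 2.6116), x⁻ = (3.5609) → reset → x⁺ = (2.7956), jump to mode 0
Mode 0: guard c·x = 3.9994 hit at Δt = 0.4042 (t = 3.0158), x⁻ = (3.9994) → reset → x⁺ = (3.3495), jump to mode 3
Mode 3: guard c·x = -2.4343 hit at Δt = 0.9918 (t = 4.0076), x⁻ = (2.4343) → reset → x⁺ = (2.1900), jump to mode 2
Mode 2: guard c·x = -1.3350 hit at Δt = 2.0169 (t = 6.0245), x⁻ = (1.3350) → reset → x⁺ = (0.8449), jump to mode 1
Mode 1: flow for 0.7195 to horizon, guard not reached → x = (2.0801)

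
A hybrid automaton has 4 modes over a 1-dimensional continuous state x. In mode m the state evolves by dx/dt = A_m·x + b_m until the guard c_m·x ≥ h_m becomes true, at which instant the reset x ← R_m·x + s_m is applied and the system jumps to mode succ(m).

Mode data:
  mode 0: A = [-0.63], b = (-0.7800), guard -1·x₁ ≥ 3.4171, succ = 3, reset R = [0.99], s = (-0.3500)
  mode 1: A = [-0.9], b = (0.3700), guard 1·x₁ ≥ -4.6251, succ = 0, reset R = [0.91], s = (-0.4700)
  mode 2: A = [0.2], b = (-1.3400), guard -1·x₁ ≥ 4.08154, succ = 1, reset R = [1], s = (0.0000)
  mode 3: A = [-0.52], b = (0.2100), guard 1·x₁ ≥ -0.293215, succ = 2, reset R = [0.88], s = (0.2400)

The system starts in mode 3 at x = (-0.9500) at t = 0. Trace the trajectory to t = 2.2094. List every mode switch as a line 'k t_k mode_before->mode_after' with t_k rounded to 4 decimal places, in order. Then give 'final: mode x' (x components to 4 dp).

1 1.2766 3->2
final: 2 -1.3959

Mode 3: guard c·x = -0.2932 hit at Δt = 1.2766 (t = 1.2766), x⁻ = (-0.2932) → reset → x⁺ = (-0.0180), jump to mode 2
Mode 2: flow for 0.9328 to horizon, guard not reached → x = (-1.3959)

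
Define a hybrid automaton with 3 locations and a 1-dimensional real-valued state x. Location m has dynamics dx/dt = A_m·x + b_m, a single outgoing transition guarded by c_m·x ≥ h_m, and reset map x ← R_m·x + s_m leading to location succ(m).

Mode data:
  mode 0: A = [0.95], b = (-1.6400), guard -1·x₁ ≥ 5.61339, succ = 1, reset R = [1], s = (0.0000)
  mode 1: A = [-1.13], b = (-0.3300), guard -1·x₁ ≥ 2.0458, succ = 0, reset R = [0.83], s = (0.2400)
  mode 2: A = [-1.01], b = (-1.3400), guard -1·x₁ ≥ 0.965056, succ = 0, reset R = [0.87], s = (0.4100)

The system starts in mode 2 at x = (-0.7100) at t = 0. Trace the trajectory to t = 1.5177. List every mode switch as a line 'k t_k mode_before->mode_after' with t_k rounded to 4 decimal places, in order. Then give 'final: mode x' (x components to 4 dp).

1 0.5284 2->0
final: 0 -3.7919

Mode 2: guard c·x = 0.9651 hit at Δt = 0.5284 (t = 0.5284), x⁻ = (-0.9651) → reset → x⁺ = (-0.4296), jump to mode 0
Mode 0: flow for 0.9893 to horizon, guard not reached → x = (-3.7919)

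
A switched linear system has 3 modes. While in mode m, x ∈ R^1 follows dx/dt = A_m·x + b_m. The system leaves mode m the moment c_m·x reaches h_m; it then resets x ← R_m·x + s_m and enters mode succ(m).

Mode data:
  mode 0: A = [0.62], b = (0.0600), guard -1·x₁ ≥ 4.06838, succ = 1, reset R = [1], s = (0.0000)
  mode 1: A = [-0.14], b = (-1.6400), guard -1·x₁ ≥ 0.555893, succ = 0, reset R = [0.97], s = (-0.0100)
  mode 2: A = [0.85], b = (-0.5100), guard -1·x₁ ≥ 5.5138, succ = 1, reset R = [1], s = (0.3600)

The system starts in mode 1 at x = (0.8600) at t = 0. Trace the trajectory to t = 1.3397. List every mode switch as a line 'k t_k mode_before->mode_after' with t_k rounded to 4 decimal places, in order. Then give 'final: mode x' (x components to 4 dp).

Mode 1: guard c·x = 0.5559 hit at Δt = 0.8533 (t = 0.8533), x⁻ = (-0.5559) → reset → x⁺ = (-0.5492), jump to mode 0
Mode 0: flow for 0.4864 to horizon, guard not reached → x = (-0.7085)

1 0.8533 1->0
final: 0 -0.7085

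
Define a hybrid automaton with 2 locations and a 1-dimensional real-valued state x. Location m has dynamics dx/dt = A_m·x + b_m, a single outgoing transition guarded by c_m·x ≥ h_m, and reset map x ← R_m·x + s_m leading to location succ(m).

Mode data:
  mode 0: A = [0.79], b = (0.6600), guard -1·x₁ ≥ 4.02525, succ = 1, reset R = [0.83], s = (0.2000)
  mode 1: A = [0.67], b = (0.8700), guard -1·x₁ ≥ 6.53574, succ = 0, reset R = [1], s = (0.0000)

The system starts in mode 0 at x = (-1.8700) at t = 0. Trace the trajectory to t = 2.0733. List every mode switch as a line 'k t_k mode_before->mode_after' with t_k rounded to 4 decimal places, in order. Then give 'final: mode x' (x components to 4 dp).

1 1.4253 0->1
final: 1 -4.1426

Mode 0: guard c·x = 4.0252 hit at Δt = 1.4253 (t = 1.4253), x⁻ = (-4.0252) → reset → x⁺ = (-3.1410), jump to mode 1
Mode 1: flow for 0.6480 to horizon, guard not reached → x = (-4.1426)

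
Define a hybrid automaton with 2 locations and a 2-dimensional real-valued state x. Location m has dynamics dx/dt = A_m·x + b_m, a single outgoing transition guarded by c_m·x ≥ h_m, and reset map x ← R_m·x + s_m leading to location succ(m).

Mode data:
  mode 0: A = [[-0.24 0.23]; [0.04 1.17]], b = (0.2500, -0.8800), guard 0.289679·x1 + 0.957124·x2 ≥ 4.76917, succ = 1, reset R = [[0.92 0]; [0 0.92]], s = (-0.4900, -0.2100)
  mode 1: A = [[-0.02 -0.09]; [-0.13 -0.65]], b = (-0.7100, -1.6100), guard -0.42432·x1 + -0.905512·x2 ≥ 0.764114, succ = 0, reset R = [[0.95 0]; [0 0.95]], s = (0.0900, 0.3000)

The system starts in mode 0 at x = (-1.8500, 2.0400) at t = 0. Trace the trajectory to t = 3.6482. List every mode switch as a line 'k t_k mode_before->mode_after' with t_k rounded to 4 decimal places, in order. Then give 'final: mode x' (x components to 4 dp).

1 1.0670 0->1
2 2.6614 1->0
final: 0 -1.3776 -0.1215

Mode 0: guard c·x = 4.7692 hit at Δt = 1.0670 (t = 1.0670), x⁻ = (-0.4757, 5.1268) → reset → x⁺ = (-0.9277, 4.5067), jump to mode 1
Mode 1: guard c·x = 0.7641 hit at Δt = 1.5944 (t = 2.6614), x⁻ = (-2.2911, 0.2298) → reset → x⁺ = (-2.0866, 0.5183), jump to mode 0
Mode 0: flow for 0.9868 to horizon, guard not reached → x = (-1.3776, -0.1215)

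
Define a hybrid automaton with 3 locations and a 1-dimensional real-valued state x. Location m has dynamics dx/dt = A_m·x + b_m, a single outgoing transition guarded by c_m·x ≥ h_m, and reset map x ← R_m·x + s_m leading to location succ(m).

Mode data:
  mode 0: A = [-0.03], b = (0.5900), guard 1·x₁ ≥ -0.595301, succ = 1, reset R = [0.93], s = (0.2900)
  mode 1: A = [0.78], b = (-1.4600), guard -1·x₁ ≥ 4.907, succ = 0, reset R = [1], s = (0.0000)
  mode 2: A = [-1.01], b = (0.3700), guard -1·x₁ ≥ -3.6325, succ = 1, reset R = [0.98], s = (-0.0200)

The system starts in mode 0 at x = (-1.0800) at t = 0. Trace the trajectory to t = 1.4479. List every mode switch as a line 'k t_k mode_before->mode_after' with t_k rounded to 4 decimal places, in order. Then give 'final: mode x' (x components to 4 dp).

Mode 0: guard c·x = -0.5953 hit at Δt = 0.7880 (t = 0.7880), x⁻ = (-0.5953) → reset → x⁺ = (-0.2636), jump to mode 1
Mode 1: flow for 0.6599 to horizon, guard not reached → x = (-1.7011)

1 0.7880 0->1
final: 1 -1.7011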